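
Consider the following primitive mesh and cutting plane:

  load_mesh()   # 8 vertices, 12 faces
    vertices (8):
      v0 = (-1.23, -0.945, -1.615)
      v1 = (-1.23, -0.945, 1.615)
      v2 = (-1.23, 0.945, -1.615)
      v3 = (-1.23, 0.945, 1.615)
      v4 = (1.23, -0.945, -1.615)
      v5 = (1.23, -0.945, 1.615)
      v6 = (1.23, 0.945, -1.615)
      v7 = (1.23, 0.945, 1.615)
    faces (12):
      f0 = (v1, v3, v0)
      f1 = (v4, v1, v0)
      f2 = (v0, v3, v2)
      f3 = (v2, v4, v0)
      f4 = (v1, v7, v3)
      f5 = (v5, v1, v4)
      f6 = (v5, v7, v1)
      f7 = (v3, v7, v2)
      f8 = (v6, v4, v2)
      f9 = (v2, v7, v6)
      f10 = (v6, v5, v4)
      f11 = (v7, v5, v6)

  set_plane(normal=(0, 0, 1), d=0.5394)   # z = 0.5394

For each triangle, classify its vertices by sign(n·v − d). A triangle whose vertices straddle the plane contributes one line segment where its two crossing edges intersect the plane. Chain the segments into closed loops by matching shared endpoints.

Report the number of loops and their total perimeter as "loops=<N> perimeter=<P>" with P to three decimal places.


Straddling triangles (8 of 12):
  (v1,v3,v0) [++-] → (-1.23, 0.315624, 0.5394)–(-1.23, -0.945, 0.5394)  len=1.2606
  (v4,v1,v0) [-+-] → (-0.410812, -0.945, 0.5394)–(-1.23, -0.945, 0.5394)  len=0.8192
  (v0,v3,v2) [-+-] → (-1.23, 0.315624, 0.5394)–(-1.23, 0.945, 0.5394)  len=0.6294
  (v5,v1,v4) [++-] → (-0.410812, -0.945, 0.5394)–(1.23, -0.945, 0.5394)  len=1.6408
  (v3,v7,v2) [++-] → (0.410812, 0.945, 0.5394)–(-1.23, 0.945, 0.5394)  len=1.6408
  (v2,v7,v6) [-+-] → (0.410812, 0.945, 0.5394)–(1.23, 0.945, 0.5394)  len=0.8192
  (v6,v5,v4) [-+-] → (1.23, -0.315624, 0.5394)–(1.23, -0.945, 0.5394)  len=0.6294
  (v7,v5,v6) [++-] → (1.23, -0.315624, 0.5394)–(1.23, 0.945, 0.5394)  len=1.2606

Chained into 1 loop(s):
  loop 1: 8 segments, perimeter = 8.7000
Total perimeter = 8.700

loops=1 perimeter=8.700


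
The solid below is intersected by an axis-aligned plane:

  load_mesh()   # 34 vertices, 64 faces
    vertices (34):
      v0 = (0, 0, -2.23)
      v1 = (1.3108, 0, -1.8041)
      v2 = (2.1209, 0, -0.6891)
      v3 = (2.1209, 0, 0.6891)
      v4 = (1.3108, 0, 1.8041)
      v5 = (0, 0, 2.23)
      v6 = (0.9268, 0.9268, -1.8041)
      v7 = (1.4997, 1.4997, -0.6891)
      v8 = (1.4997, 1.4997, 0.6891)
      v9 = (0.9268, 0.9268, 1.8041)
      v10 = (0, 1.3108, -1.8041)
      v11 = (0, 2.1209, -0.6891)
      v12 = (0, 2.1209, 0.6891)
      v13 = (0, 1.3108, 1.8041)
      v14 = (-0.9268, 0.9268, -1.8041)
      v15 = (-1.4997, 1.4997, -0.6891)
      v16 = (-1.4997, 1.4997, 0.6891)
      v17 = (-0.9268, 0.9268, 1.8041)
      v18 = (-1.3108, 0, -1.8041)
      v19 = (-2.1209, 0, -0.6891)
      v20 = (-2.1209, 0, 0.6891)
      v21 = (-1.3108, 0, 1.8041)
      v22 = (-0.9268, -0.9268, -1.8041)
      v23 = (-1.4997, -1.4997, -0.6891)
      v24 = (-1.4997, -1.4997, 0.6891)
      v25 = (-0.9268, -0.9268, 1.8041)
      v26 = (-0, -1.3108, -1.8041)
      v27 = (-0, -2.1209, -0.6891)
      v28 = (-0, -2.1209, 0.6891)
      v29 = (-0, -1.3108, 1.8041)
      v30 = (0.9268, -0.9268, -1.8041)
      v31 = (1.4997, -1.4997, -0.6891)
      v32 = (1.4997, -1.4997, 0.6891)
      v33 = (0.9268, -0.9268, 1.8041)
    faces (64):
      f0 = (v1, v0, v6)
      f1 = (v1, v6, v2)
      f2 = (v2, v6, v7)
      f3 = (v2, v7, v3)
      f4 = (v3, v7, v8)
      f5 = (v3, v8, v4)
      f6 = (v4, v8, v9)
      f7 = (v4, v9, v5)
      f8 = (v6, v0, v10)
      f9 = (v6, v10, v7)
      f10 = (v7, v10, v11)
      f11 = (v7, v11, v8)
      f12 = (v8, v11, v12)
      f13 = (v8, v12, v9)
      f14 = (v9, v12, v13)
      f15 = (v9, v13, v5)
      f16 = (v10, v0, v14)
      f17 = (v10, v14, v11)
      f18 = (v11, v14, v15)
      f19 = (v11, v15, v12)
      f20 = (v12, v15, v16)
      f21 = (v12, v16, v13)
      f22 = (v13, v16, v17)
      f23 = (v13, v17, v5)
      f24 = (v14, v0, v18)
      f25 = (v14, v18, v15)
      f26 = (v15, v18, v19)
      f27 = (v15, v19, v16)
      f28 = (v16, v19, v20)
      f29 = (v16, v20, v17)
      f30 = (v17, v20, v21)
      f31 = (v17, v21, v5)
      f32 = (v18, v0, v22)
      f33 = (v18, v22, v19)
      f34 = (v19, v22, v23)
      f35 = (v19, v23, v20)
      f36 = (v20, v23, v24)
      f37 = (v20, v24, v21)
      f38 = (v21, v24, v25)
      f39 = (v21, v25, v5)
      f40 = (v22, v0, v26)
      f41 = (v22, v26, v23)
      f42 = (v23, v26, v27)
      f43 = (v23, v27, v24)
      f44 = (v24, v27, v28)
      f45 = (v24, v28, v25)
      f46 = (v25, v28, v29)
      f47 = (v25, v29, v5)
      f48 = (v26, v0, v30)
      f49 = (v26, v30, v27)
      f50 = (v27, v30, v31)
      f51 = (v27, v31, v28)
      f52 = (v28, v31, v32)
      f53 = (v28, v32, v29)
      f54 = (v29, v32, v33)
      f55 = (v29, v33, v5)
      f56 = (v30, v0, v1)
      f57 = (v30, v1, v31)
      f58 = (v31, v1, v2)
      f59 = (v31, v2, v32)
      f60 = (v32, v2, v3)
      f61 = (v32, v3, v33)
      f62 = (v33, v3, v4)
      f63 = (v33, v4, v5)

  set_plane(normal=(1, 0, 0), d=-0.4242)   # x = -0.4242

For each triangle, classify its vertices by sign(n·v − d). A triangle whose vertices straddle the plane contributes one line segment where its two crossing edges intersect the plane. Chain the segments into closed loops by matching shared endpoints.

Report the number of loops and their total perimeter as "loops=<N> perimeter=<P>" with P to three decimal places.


loops=1 perimeter=12.971

Straddling triangles (20 of 64):
  (v10,v0,v14) [++-] → (-0.4242, 0.4242, -2.03506)–(-0.4242, 1.13504, -1.8041)  len=0.7474
  (v10,v14,v11) [+-+] → (-0.4242, 1.13504, -1.8041)–(-0.4242, 1.57436, -1.19944)  len=0.7474
  (v11,v14,v15) [+--] → (-0.4242, 1.57436, -1.19944)–(-0.4242, 1.94519, -0.6891)  len=0.6308
  (v11,v15,v12) [+-+] → (-0.4242, 1.94519, -0.6891)–(-0.4242, 1.94519, 0.299267)  len=0.9884
  (v12,v15,v16) [+--] → (-0.4242, 1.94519, 0.299267)–(-0.4242, 1.94519, 0.6891)  len=0.3898
  (v12,v16,v13) [+-+] → (-0.4242, 1.94519, 0.6891)–(-0.4242, 1.36423, 1.48871)  len=0.9884
  (v13,v16,v17) [+--] → (-0.4242, 1.36423, 1.48871)–(-0.4242, 1.13504, 1.8041)  len=0.3899
  (v13,v17,v5) [+-+] → (-0.4242, 1.13504, 1.8041)–(-0.4242, 0.4242, 2.03506)  len=0.7474
  (v14,v0,v18) [-+-] → (-0.4242, 0.4242, -2.03506)–(-0.4242, 0, -2.09217)  len=0.4280
  (v17,v21,v5) [--+] → (-0.4242, 0, 2.09217)–(-0.4242, 0.4242, 2.03506)  len=0.4280
  (v18,v0,v22) [-+-] → (-0.4242, 0, -2.09217)–(-0.4242, -0.4242, -2.03506)  len=0.4280
  (v21,v25,v5) [--+] → (-0.4242, -0.4242, 2.03506)–(-0.4242, 0, 2.09217)  len=0.4280
  (v22,v0,v26) [-++] → (-0.4242, -0.4242, -2.03506)–(-0.4242, -1.13504, -1.8041)  len=0.7474
  (v22,v26,v23) [-+-] → (-0.4242, -1.13504, -1.8041)–(-0.4242, -1.36423, -1.48871)  len=0.3899
  (v23,v26,v27) [-++] → (-0.4242, -1.36423, -1.48871)–(-0.4242, -1.94519, -0.6891)  len=0.9884
  (v23,v27,v24) [-+-] → (-0.4242, -1.94519, -0.6891)–(-0.4242, -1.94519, -0.299267)  len=0.3898
  (v24,v27,v28) [-++] → (-0.4242, -1.94519, -0.299267)–(-0.4242, -1.94519, 0.6891)  len=0.9884
  (v24,v28,v25) [-+-] → (-0.4242, -1.94519, 0.6891)–(-0.4242, -1.57436, 1.19944)  len=0.6308
  (v25,v28,v29) [-++] → (-0.4242, -1.57436, 1.19944)–(-0.4242, -1.13504, 1.8041)  len=0.7474
  (v25,v29,v5) [-++] → (-0.4242, -1.13504, 1.8041)–(-0.4242, -0.4242, 2.03506)  len=0.7474

Chained into 1 loop(s):
  loop 1: 20 segments, perimeter = 12.9712
Total perimeter = 12.971


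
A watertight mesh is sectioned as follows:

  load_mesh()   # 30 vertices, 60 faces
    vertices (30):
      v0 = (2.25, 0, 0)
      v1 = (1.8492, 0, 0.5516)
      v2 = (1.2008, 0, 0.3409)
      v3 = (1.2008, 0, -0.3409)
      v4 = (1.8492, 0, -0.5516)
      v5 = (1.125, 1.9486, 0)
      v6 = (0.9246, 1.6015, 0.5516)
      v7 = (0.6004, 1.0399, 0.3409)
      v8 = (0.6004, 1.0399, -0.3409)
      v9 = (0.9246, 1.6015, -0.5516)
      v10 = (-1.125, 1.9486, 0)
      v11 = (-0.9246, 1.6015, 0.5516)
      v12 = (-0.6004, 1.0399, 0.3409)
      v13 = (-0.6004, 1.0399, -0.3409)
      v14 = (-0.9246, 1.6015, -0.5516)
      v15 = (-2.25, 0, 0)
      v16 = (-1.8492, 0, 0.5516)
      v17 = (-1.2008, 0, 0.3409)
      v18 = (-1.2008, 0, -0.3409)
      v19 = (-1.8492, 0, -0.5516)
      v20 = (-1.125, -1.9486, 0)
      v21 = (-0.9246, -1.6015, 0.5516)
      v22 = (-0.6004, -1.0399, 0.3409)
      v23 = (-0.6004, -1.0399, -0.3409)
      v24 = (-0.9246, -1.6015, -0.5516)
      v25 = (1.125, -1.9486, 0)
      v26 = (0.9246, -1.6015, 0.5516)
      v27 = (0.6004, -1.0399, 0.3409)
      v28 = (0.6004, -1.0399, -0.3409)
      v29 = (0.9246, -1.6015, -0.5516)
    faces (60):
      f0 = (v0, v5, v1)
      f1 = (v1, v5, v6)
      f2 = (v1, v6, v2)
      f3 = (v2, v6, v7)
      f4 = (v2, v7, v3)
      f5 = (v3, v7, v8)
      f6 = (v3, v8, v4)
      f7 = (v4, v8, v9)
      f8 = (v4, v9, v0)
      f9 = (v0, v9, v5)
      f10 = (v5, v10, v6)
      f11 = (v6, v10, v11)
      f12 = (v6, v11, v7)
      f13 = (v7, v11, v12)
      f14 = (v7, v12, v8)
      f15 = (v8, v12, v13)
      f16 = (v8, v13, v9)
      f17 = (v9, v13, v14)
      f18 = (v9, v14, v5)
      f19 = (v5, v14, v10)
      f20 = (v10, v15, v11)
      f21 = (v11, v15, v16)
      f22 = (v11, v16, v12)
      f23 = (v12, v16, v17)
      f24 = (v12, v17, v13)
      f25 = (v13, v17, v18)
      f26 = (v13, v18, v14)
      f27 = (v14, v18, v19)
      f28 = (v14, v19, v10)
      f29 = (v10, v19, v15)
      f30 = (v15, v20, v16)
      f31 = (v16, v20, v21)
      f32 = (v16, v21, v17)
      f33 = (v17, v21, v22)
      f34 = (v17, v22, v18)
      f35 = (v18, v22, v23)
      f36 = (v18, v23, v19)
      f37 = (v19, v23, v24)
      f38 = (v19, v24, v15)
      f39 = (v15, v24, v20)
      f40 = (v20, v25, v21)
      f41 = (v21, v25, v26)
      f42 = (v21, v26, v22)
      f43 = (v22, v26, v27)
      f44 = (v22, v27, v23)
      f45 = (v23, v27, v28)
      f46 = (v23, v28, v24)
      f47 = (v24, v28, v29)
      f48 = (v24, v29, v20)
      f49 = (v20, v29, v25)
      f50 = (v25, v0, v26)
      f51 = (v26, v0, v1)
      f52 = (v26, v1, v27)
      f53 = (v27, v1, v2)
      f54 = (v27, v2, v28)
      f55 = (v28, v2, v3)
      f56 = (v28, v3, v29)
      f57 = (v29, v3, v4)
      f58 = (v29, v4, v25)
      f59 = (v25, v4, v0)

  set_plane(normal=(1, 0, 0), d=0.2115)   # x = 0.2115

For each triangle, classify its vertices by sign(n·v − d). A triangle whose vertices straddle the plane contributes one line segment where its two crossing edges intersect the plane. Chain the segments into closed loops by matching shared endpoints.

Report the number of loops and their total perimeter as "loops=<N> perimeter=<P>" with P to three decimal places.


loops=2 perimeter=6.370

Straddling triangles (20 of 60):
  (v5,v10,v6) [+-+] → (0.2115, 1.9486, 0)–(0.2115, 1.72226, 0.359686)  len=0.4250
  (v6,v10,v11) [+--] → (0.2115, 1.72226, 0.359686)–(0.2115, 1.6015, 0.5516)  len=0.2267
  (v6,v11,v7) [+-+] → (0.2115, 1.6015, 0.5516)–(0.2115, 1.18312, 0.394632)  len=0.4469
  (v7,v11,v12) [+--] → (0.2115, 1.18312, 0.394632)–(0.2115, 1.0399, 0.3409)  len=0.1530
  (v7,v12,v8) [+-+] → (0.2115, 1.0399, 0.3409)–(0.2115, 1.0399, -0.120087)  len=0.4610
  (v8,v12,v13) [+--] → (0.2115, 1.0399, -0.120087)–(0.2115, 1.0399, -0.3409)  len=0.2208
  (v8,v13,v9) [+-+] → (0.2115, 1.0399, -0.3409)–(0.2115, 1.33889, -0.453075)  len=0.3193
  (v9,v13,v14) [+--] → (0.2115, 1.33889, -0.453075)–(0.2115, 1.6015, -0.5516)  len=0.2805
  (v9,v14,v5) [+-+] → (0.2115, 1.6015, -0.5516)–(0.2115, 1.7939, -0.245846)  len=0.3613
  (v5,v14,v10) [+--] → (0.2115, 1.7939, -0.245846)–(0.2115, 1.9486, 0)  len=0.2905
  (v20,v25,v21) [-+-] → (0.2115, -1.9486, 0)–(0.2115, -1.7939, 0.245846)  len=0.2905
  (v21,v25,v26) [-++] → (0.2115, -1.7939, 0.245846)–(0.2115, -1.6015, 0.5516)  len=0.3613
  (v21,v26,v22) [-+-] → (0.2115, -1.6015, 0.5516)–(0.2115, -1.33889, 0.453075)  len=0.2805
  (v22,v26,v27) [-++] → (0.2115, -1.33889, 0.453075)–(0.2115, -1.0399, 0.3409)  len=0.3193
  (v22,v27,v23) [-+-] → (0.2115, -1.0399, 0.3409)–(0.2115, -1.0399, 0.120087)  len=0.2208
  (v23,v27,v28) [-++] → (0.2115, -1.0399, 0.120087)–(0.2115, -1.0399, -0.3409)  len=0.4610
  (v23,v28,v24) [-+-] → (0.2115, -1.0399, -0.3409)–(0.2115, -1.18312, -0.394632)  len=0.1530
  (v24,v28,v29) [-++] → (0.2115, -1.18312, -0.394632)–(0.2115, -1.6015, -0.5516)  len=0.4469
  (v24,v29,v20) [-+-] → (0.2115, -1.6015, -0.5516)–(0.2115, -1.72226, -0.359686)  len=0.2267
  (v20,v29,v25) [-++] → (0.2115, -1.72226, -0.359686)–(0.2115, -1.9486, 0)  len=0.4250

Chained into 2 loop(s):
  loop 1: 10 segments, perimeter = 3.1849
  loop 2: 10 segments, perimeter = 3.1849
Total perimeter = 6.370


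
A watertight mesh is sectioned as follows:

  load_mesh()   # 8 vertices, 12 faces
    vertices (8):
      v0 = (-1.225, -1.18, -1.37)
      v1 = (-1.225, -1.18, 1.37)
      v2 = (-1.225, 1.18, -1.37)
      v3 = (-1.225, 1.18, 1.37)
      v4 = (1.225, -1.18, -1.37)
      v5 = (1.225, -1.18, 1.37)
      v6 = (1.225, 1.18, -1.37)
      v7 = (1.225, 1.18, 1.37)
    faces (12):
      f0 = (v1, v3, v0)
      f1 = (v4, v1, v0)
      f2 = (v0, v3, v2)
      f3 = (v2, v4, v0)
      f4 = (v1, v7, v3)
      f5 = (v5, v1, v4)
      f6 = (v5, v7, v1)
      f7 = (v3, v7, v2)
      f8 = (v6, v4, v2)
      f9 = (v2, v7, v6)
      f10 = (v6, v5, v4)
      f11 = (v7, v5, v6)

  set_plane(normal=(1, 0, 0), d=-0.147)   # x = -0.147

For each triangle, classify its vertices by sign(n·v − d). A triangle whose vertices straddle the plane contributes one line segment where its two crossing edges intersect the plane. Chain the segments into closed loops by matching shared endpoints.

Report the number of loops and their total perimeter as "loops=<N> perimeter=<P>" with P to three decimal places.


Straddling triangles (8 of 12):
  (v4,v1,v0) [+--] → (-0.147, -1.18, 0.1644)–(-0.147, -1.18, -1.37)  len=1.5344
  (v2,v4,v0) [-+-] → (-0.147, 0.1416, -1.37)–(-0.147, -1.18, -1.37)  len=1.3216
  (v1,v7,v3) [-+-] → (-0.147, -0.1416, 1.37)–(-0.147, 1.18, 1.37)  len=1.3216
  (v5,v1,v4) [+-+] → (-0.147, -1.18, 1.37)–(-0.147, -1.18, 0.1644)  len=1.2056
  (v5,v7,v1) [++-] → (-0.147, -0.1416, 1.37)–(-0.147, -1.18, 1.37)  len=1.0384
  (v3,v7,v2) [-+-] → (-0.147, 1.18, 1.37)–(-0.147, 1.18, -0.1644)  len=1.5344
  (v6,v4,v2) [++-] → (-0.147, 0.1416, -1.37)–(-0.147, 1.18, -1.37)  len=1.0384
  (v2,v7,v6) [-++] → (-0.147, 1.18, -0.1644)–(-0.147, 1.18, -1.37)  len=1.2056

Chained into 1 loop(s):
  loop 1: 8 segments, perimeter = 10.2000
Total perimeter = 10.200

loops=1 perimeter=10.200


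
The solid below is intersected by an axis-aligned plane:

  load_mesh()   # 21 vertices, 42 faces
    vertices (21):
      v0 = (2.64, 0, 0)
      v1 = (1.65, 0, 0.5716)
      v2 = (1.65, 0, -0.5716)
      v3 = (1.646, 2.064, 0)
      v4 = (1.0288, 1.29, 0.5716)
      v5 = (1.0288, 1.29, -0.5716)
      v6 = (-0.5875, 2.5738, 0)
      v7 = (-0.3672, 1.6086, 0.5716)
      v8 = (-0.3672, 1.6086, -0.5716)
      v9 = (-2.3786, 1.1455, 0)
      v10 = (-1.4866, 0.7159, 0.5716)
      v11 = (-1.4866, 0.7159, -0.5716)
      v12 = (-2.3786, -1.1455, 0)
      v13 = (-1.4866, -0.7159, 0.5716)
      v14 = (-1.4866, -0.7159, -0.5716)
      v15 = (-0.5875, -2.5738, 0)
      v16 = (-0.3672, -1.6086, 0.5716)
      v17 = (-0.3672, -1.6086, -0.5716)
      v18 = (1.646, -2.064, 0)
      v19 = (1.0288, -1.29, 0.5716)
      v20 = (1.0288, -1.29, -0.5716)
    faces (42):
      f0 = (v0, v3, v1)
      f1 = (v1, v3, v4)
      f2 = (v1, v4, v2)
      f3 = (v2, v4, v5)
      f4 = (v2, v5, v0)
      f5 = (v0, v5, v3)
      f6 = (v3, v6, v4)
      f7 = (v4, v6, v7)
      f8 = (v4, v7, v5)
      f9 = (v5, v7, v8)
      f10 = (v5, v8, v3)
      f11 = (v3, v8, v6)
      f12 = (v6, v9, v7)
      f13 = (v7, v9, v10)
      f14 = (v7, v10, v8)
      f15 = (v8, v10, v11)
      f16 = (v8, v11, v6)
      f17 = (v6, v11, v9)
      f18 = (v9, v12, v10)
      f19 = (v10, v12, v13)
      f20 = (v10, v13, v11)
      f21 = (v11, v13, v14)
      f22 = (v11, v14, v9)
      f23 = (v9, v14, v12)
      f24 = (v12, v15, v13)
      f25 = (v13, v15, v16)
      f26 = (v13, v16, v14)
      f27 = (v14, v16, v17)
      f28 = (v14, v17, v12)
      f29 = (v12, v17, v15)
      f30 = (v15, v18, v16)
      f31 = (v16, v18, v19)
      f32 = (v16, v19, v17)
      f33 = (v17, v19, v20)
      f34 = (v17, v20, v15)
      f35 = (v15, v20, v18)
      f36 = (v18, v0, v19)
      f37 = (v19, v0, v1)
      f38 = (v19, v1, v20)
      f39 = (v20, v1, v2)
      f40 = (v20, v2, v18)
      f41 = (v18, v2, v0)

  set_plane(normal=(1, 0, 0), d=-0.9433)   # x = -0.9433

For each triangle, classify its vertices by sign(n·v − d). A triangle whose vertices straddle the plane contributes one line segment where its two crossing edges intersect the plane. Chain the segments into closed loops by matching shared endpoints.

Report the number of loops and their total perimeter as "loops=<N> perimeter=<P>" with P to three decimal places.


Straddling triangles (12 of 42):
  (v6,v9,v7) [+-+] → (-0.9433, 2.29007, 0)–(-0.9433, 1.47596, 0.407884)  len=0.9106
  (v7,v9,v10) [+--] → (-0.9433, 1.47596, 0.407884)–(-0.9433, 1.14917, 0.5716)  len=0.3655
  (v7,v10,v8) [+-+] → (-0.9433, 1.14917, 0.5716)–(-0.9433, 1.14917, 0.0167487)  len=0.5549
  (v8,v10,v11) [+--] → (-0.9433, 1.14917, 0.0167487)–(-0.9433, 1.14917, -0.5716)  len=0.5883
  (v8,v11,v6) [+-+] → (-0.9433, 1.14917, -0.5716)–(-0.9433, 1.83857, -0.226199)  len=0.7711
  (v6,v11,v9) [+--] → (-0.9433, 1.83857, -0.226199)–(-0.9433, 2.29007, 0)  len=0.5050
  (v12,v15,v13) [-+-] → (-0.9433, -2.29007, 0)–(-0.9433, -1.83857, 0.226199)  len=0.5050
  (v13,v15,v16) [-++] → (-0.9433, -1.83857, 0.226199)–(-0.9433, -1.14917, 0.5716)  len=0.7711
  (v13,v16,v14) [-+-] → (-0.9433, -1.14917, 0.5716)–(-0.9433, -1.14917, -0.0167487)  len=0.5883
  (v14,v16,v17) [-++] → (-0.9433, -1.14917, -0.0167487)–(-0.9433, -1.14917, -0.5716)  len=0.5549
  (v14,v17,v12) [-+-] → (-0.9433, -1.14917, -0.5716)–(-0.9433, -1.47596, -0.407884)  len=0.3655
  (v12,v17,v15) [-++] → (-0.9433, -1.47596, -0.407884)–(-0.9433, -2.29007, 0)  len=0.9106

Chained into 2 loop(s):
  loop 1: 6 segments, perimeter = 3.6954
  loop 2: 6 segments, perimeter = 3.6954
Total perimeter = 7.391

loops=2 perimeter=7.391


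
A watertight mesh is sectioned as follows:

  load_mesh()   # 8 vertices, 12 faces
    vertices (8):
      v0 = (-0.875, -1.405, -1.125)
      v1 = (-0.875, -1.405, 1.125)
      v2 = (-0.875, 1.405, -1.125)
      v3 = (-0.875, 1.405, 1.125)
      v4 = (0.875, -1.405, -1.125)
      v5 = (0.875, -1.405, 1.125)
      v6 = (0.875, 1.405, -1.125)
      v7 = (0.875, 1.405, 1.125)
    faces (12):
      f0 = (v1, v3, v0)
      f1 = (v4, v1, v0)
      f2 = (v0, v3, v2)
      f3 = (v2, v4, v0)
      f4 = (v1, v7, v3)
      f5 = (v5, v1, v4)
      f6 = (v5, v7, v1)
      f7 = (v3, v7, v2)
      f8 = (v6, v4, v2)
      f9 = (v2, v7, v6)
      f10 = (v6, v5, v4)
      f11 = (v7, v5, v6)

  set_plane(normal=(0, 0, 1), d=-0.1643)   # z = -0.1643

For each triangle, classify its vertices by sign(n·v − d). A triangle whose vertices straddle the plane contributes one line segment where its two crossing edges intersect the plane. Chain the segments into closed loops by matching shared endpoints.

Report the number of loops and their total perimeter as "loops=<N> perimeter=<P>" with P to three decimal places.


Straddling triangles (8 of 12):
  (v1,v3,v0) [++-] → (-0.875, -0.205192, -0.1643)–(-0.875, -1.405, -0.1643)  len=1.1998
  (v4,v1,v0) [-+-] → (0.127789, -1.405, -0.1643)–(-0.875, -1.405, -0.1643)  len=1.0028
  (v0,v3,v2) [-+-] → (-0.875, -0.205192, -0.1643)–(-0.875, 1.405, -0.1643)  len=1.6102
  (v5,v1,v4) [++-] → (0.127789, -1.405, -0.1643)–(0.875, -1.405, -0.1643)  len=0.7472
  (v3,v7,v2) [++-] → (-0.127789, 1.405, -0.1643)–(-0.875, 1.405, -0.1643)  len=0.7472
  (v2,v7,v6) [-+-] → (-0.127789, 1.405, -0.1643)–(0.875, 1.405, -0.1643)  len=1.0028
  (v6,v5,v4) [-+-] → (0.875, 0.205192, -0.1643)–(0.875, -1.405, -0.1643)  len=1.6102
  (v7,v5,v6) [++-] → (0.875, 0.205192, -0.1643)–(0.875, 1.405, -0.1643)  len=1.1998

Chained into 1 loop(s):
  loop 1: 8 segments, perimeter = 9.1200
Total perimeter = 9.120

loops=1 perimeter=9.120


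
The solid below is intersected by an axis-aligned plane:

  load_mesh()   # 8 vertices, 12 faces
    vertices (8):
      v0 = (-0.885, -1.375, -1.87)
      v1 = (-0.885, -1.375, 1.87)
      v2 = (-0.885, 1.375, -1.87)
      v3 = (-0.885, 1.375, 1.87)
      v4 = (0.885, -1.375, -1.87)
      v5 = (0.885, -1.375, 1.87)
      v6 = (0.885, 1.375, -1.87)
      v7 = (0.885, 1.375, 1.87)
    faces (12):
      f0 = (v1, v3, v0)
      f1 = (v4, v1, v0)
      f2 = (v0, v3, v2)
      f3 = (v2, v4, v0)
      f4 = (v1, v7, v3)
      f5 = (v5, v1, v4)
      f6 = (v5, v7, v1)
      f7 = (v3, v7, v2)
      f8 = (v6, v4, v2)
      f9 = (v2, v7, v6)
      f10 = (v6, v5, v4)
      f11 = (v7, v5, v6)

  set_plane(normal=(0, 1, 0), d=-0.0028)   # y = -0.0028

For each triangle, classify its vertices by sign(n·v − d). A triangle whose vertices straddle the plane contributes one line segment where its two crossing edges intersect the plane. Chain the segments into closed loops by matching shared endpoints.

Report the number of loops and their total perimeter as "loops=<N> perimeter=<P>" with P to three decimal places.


loops=1 perimeter=11.020

Straddling triangles (8 of 12):
  (v1,v3,v0) [-+-] → (-0.885, -0.0028, 1.87)–(-0.885, -0.0028, -0.003808)  len=1.8738
  (v0,v3,v2) [-++] → (-0.885, -0.0028, -0.003808)–(-0.885, -0.0028, -1.87)  len=1.8662
  (v2,v4,v0) [+--] → (0.00180218, -0.0028, -1.87)–(-0.885, -0.0028, -1.87)  len=0.8868
  (v1,v7,v3) [-++] → (-0.00180218, -0.0028, 1.87)–(-0.885, -0.0028, 1.87)  len=0.8832
  (v5,v7,v1) [-+-] → (0.885, -0.0028, 1.87)–(-0.00180218, -0.0028, 1.87)  len=0.8868
  (v6,v4,v2) [+-+] → (0.885, -0.0028, -1.87)–(0.00180218, -0.0028, -1.87)  len=0.8832
  (v6,v5,v4) [+--] → (0.885, -0.0028, 0.003808)–(0.885, -0.0028, -1.87)  len=1.8738
  (v7,v5,v6) [+-+] → (0.885, -0.0028, 1.87)–(0.885, -0.0028, 0.003808)  len=1.8662

Chained into 1 loop(s):
  loop 1: 8 segments, perimeter = 11.0200
Total perimeter = 11.020


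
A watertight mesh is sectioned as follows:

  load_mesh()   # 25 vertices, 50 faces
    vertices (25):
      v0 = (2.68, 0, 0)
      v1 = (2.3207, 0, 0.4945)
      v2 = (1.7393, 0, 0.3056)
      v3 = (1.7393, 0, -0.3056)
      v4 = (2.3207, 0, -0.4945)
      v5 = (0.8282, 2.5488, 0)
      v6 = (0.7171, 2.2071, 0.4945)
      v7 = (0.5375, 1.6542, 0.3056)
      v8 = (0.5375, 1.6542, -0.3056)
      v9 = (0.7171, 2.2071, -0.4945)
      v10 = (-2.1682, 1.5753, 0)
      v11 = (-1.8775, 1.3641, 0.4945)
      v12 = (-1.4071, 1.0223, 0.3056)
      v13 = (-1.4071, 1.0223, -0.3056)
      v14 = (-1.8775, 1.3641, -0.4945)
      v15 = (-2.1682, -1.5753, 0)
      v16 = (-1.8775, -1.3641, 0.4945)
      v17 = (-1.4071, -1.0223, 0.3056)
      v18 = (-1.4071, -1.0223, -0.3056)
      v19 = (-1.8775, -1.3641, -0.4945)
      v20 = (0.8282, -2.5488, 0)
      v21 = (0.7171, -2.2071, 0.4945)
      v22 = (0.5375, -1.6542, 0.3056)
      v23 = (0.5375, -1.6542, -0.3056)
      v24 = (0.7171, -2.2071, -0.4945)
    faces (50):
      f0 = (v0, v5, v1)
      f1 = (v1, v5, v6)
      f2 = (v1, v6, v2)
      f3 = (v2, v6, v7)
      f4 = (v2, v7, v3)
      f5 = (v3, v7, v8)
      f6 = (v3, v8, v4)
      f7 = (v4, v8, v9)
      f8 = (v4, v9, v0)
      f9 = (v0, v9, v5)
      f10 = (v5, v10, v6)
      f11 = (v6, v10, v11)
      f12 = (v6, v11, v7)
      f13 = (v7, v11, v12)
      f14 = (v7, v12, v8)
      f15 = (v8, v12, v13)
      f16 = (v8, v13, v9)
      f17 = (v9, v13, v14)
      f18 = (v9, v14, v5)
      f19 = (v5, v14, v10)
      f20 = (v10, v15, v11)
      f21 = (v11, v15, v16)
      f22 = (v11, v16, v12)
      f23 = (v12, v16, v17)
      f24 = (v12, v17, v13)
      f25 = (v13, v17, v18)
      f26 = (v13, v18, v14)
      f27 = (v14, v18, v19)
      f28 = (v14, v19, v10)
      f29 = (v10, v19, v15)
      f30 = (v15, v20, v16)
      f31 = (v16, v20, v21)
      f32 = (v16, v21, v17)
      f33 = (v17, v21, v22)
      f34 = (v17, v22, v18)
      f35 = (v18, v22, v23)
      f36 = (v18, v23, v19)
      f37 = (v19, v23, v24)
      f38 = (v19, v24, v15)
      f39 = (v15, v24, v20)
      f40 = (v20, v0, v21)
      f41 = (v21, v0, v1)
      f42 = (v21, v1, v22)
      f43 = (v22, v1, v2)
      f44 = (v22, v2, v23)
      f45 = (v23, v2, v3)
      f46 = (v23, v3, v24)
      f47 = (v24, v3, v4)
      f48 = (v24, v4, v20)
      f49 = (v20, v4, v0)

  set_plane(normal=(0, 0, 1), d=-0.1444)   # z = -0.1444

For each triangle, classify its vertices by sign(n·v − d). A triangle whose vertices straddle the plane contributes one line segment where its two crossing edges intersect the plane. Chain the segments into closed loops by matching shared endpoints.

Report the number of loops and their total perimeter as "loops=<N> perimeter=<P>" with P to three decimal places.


Straddling triangles (20 of 50):
  (v2,v7,v3) [++-] → (1.42233, 0.436284, -0.1444)–(1.7393, 0, -0.1444)  len=0.5393
  (v3,v7,v8) [-+-] → (1.42233, 0.436284, -0.1444)–(0.5375, 1.6542, -0.1444)  len=1.5054
  (v4,v9,v0) [--+] → (2.10681, 0.6445, -0.1444)–(2.57508, 0, -0.1444)  len=0.7967
  (v0,v9,v5) [+-+] → (2.10681, 0.6445, -0.1444)–(0.795757, 2.44902, -0.1444)  len=2.2305
  (v7,v12,v8) [++-] → (0.0246245, 1.48754, -0.1444)–(0.5375, 1.6542, -0.1444)  len=0.5393
  (v8,v12,v13) [-+-] → (0.0246245, 1.48754, -0.1444)–(-1.4071, 1.0223, -0.1444)  len=1.5054
  (v9,v14,v5) [--+] → (0.0381028, 2.20285, -0.1444)–(0.795757, 2.44902, -0.1444)  len=0.7966
  (v5,v14,v10) [+-+] → (0.0381028, 2.20285, -0.1444)–(-2.08331, 1.51363, -0.1444)  len=2.2306
  (v12,v17,v13) [++-] → (-1.4071, 0.48305, -0.1444)–(-1.4071, 1.0223, -0.1444)  len=0.5392
  (v13,v17,v18) [-+-] → (-1.4071, 0.48305, -0.1444)–(-1.4071, -1.0223, -0.1444)  len=1.5054
  (v14,v19,v10) [--+] → (-2.08331, 0.71696, -0.1444)–(-2.08331, 1.51363, -0.1444)  len=0.7967
  (v10,v19,v15) [+-+] → (-2.08331, 0.71696, -0.1444)–(-2.08331, -1.51363, -0.1444)  len=2.2306
  (v17,v22,v18) [++-] → (-0.894224, -1.18896, -0.1444)–(-1.4071, -1.0223, -0.1444)  len=0.5393
  (v18,v22,v23) [-+-] → (-0.894224, -1.18896, -0.1444)–(0.5375, -1.6542, -0.1444)  len=1.5054
  (v19,v24,v15) [--+] → (-1.32566, -1.75979, -0.1444)–(-2.08331, -1.51363, -0.1444)  len=0.7966
  (v15,v24,v20) [+-+] → (-1.32566, -1.75979, -0.1444)–(0.795757, -2.44902, -0.1444)  len=2.2306
  (v22,v2,v23) [++-] → (0.854467, -1.21792, -0.1444)–(0.5375, -1.6542, -0.1444)  len=0.5393
  (v23,v2,v3) [-+-] → (0.854467, -1.21792, -0.1444)–(1.7393, 0, -0.1444)  len=1.5054
  (v24,v4,v20) [--+] → (1.26403, -1.80452, -0.1444)–(0.795757, -2.44902, -0.1444)  len=0.7967
  (v20,v4,v0) [+-+] → (1.26403, -1.80452, -0.1444)–(2.57508, 0, -0.1444)  len=2.2305

Chained into 2 loop(s):
  loop 1: 10 segments, perimeter = 10.2233
  loop 2: 10 segments, perimeter = 15.1360
Total perimeter = 25.359

loops=2 perimeter=25.359


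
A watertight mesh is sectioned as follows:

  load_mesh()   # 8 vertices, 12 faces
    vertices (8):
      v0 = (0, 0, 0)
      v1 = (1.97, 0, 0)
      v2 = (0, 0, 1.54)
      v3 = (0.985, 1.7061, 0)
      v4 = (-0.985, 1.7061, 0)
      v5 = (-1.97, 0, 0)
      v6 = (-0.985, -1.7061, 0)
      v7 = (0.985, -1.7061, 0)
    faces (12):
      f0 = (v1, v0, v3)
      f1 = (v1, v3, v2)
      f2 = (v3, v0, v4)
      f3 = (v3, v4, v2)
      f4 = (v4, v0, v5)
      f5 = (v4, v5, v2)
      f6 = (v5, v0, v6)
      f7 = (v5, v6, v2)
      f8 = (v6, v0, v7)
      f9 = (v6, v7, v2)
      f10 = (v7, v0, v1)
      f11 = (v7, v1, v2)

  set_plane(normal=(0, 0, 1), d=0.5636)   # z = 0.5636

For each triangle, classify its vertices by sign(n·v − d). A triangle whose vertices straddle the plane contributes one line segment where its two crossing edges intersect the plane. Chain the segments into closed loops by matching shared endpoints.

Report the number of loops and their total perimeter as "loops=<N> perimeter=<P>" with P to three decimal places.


loops=1 perimeter=7.494

Straddling triangles (6 of 12):
  (v1,v3,v2) [--+] → (0.624516, 1.08171, 0.5636)–(1.24903, 0, 0.5636)  len=1.2490
  (v3,v4,v2) [--+] → (-0.624516, 1.08171, 0.5636)–(0.624516, 1.08171, 0.5636)  len=1.2490
  (v4,v5,v2) [--+] → (-1.24903, 0, 0.5636)–(-0.624516, 1.08171, 0.5636)  len=1.2490
  (v5,v6,v2) [--+] → (-0.624516, -1.08171, 0.5636)–(-1.24903, 0, 0.5636)  len=1.2490
  (v6,v7,v2) [--+] → (0.624516, -1.08171, 0.5636)–(-0.624516, -1.08171, 0.5636)  len=1.2490
  (v7,v1,v2) [--+] → (1.24903, 0, 0.5636)–(0.624516, -1.08171, 0.5636)  len=1.2490

Chained into 1 loop(s):
  loop 1: 6 segments, perimeter = 7.4943
Total perimeter = 7.494


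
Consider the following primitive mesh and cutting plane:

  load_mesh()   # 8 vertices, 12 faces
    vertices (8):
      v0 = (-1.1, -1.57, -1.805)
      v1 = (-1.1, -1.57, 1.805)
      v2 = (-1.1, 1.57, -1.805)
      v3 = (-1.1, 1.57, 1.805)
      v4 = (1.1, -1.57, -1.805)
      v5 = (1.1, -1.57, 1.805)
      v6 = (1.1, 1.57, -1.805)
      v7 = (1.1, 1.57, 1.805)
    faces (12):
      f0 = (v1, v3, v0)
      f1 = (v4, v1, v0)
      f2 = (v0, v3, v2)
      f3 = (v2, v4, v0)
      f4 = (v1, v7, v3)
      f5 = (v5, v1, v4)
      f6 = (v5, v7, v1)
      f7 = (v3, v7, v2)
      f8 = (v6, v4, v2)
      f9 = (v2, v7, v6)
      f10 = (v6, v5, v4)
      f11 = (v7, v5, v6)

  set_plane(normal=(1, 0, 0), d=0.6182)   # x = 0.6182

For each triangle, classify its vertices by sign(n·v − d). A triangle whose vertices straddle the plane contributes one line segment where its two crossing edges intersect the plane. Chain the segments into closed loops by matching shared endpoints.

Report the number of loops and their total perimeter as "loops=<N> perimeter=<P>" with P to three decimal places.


loops=1 perimeter=13.500

Straddling triangles (8 of 12):
  (v4,v1,v0) [+--] → (0.6182, -1.57, -1.01441)–(0.6182, -1.57, -1.805)  len=0.7906
  (v2,v4,v0) [-+-] → (0.6182, -0.88234, -1.805)–(0.6182, -1.57, -1.805)  len=0.6877
  (v1,v7,v3) [-+-] → (0.6182, 0.88234, 1.805)–(0.6182, 1.57, 1.805)  len=0.6877
  (v5,v1,v4) [+-+] → (0.6182, -1.57, 1.805)–(0.6182, -1.57, -1.01441)  len=2.8194
  (v5,v7,v1) [++-] → (0.6182, 0.88234, 1.805)–(0.6182, -1.57, 1.805)  len=2.4523
  (v3,v7,v2) [-+-] → (0.6182, 1.57, 1.805)–(0.6182, 1.57, 1.01441)  len=0.7906
  (v6,v4,v2) [++-] → (0.6182, -0.88234, -1.805)–(0.6182, 1.57, -1.805)  len=2.4523
  (v2,v7,v6) [-++] → (0.6182, 1.57, 1.01441)–(0.6182, 1.57, -1.805)  len=2.8194

Chained into 1 loop(s):
  loop 1: 8 segments, perimeter = 13.5000
Total perimeter = 13.500


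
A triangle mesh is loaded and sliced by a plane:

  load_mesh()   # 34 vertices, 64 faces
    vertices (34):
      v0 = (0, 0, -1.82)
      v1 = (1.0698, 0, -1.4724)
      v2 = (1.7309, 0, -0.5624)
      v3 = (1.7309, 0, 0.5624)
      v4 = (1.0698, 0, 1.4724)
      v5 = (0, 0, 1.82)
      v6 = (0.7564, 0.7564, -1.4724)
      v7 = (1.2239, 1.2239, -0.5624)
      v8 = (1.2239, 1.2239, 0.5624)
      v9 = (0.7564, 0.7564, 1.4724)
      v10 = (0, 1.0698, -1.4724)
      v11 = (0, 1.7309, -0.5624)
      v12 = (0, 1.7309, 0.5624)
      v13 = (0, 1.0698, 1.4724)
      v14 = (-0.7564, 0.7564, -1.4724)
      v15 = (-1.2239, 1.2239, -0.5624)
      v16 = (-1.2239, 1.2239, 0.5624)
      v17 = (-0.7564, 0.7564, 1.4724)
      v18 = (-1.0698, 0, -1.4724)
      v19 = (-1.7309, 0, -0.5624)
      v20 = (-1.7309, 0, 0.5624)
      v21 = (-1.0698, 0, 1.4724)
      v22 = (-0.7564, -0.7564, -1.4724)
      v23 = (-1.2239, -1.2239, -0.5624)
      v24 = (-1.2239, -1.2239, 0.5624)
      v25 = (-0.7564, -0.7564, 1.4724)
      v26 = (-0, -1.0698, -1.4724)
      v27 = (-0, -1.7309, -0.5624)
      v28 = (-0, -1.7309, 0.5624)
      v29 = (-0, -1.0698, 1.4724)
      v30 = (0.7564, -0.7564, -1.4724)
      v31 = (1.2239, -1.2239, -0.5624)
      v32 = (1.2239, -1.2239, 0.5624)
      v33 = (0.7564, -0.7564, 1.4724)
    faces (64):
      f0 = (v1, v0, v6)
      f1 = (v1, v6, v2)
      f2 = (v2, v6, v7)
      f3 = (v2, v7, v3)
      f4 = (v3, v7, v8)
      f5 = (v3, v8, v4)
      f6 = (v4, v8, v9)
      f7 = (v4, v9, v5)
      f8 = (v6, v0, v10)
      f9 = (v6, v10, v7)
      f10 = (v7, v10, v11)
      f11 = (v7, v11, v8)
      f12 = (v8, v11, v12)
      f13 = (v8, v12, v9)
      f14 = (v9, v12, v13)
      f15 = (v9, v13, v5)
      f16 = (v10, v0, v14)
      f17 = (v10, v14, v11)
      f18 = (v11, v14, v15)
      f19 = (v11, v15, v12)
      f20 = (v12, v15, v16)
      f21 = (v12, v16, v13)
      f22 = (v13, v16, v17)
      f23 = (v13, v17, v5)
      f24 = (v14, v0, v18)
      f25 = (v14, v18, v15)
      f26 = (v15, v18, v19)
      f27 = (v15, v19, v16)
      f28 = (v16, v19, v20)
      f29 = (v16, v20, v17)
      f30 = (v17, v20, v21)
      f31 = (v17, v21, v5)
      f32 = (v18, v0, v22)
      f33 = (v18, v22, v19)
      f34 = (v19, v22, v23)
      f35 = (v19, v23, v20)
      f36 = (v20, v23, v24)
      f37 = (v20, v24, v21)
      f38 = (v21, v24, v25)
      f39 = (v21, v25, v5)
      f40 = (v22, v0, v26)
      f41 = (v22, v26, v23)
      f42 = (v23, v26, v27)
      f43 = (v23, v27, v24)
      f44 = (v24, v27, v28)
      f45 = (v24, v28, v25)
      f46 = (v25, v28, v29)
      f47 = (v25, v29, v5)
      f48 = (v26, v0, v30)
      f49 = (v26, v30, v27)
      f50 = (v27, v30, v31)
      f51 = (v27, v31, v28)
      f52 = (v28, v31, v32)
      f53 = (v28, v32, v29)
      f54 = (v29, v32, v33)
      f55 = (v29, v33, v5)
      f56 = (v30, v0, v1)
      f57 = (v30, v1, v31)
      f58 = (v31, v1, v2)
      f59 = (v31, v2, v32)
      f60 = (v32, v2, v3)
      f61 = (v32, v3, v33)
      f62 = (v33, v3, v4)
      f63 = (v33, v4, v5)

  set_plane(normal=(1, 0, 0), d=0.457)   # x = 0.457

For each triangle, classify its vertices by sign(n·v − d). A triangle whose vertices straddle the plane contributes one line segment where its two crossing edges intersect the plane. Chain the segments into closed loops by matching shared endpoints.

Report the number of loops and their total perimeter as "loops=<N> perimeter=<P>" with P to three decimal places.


Straddling triangles (20 of 64):
  (v1,v0,v6) [+-+] → (0.457, 0, -1.67151)–(0.457, 0.457, -1.60999)  len=0.4611
  (v4,v9,v5) [++-] → (0.457, 0.457, 1.60999)–(0.457, 0, 1.67151)  len=0.4611
  (v6,v0,v10) [+--] → (0.457, 0.457, -1.60999)–(0.457, 0.880451, -1.4724)  len=0.4452
  (v6,v10,v7) [+-+] → (0.457, 0.880451, -1.4724)–(0.457, 1.12734, -1.13261)  len=0.4200
  (v7,v10,v11) [+--] → (0.457, 1.12734, -1.13261)–(0.457, 1.54159, -0.5624)  len=0.7048
  (v7,v11,v8) [+-+] → (0.457, 1.54159, -0.5624)–(0.457, 1.54159, -0.142404)  len=0.4200
  (v8,v11,v12) [+--] → (0.457, 1.54159, -0.142404)–(0.457, 1.54159, 0.5624)  len=0.7048
  (v8,v12,v9) [+-+] → (0.457, 1.54159, 0.5624)–(0.457, 1.14213, 1.1122)  len=0.6796
  (v9,v12,v13) [+--] → (0.457, 1.14213, 1.1122)–(0.457, 0.880451, 1.4724)  len=0.4452
  (v9,v13,v5) [+--] → (0.457, 0.880451, 1.4724)–(0.457, 0.457, 1.60999)  len=0.4452
  (v26,v0,v30) [--+] → (0.457, -0.457, -1.60999)–(0.457, -0.880451, -1.4724)  len=0.4452
  (v26,v30,v27) [-+-] → (0.457, -0.880451, -1.4724)–(0.457, -1.14213, -1.1122)  len=0.4452
  (v27,v30,v31) [-++] → (0.457, -1.14213, -1.1122)–(0.457, -1.54159, -0.5624)  len=0.6796
  (v27,v31,v28) [-+-] → (0.457, -1.54159, -0.5624)–(0.457, -1.54159, 0.142404)  len=0.7048
  (v28,v31,v32) [-++] → (0.457, -1.54159, 0.142404)–(0.457, -1.54159, 0.5624)  len=0.4200
  (v28,v32,v29) [-+-] → (0.457, -1.54159, 0.5624)–(0.457, -1.12734, 1.13261)  len=0.7048
  (v29,v32,v33) [-++] → (0.457, -1.12734, 1.13261)–(0.457, -0.880451, 1.4724)  len=0.4200
  (v29,v33,v5) [-+-] → (0.457, -0.880451, 1.4724)–(0.457, -0.457, 1.60999)  len=0.4452
  (v30,v0,v1) [+-+] → (0.457, -0.457, -1.60999)–(0.457, 0, -1.67151)  len=0.4611
  (v33,v4,v5) [++-] → (0.457, 0, 1.67151)–(0.457, -0.457, 1.60999)  len=0.4611

Chained into 1 loop(s):
  loop 1: 20 segments, perimeter = 10.3743
Total perimeter = 10.374

loops=1 perimeter=10.374


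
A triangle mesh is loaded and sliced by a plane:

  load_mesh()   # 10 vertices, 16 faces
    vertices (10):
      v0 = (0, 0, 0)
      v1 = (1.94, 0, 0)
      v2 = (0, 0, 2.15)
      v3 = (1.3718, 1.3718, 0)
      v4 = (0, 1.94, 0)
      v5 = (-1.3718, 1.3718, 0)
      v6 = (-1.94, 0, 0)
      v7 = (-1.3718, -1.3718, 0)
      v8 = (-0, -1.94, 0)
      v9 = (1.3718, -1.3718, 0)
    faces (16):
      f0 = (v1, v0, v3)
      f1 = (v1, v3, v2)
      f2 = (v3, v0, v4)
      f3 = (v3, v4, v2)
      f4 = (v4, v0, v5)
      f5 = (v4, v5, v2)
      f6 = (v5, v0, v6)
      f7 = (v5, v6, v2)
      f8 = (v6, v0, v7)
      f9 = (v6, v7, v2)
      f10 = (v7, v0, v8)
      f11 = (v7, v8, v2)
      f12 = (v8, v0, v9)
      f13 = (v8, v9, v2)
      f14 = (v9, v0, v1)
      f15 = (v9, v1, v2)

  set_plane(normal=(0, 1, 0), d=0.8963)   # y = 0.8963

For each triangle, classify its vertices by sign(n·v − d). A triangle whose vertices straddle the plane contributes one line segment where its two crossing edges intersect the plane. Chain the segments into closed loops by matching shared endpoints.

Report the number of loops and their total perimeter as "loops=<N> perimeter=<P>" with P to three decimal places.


Straddling triangles (8 of 16):
  (v1,v0,v3) [--+] → (0.8963, 0.8963, 0)–(1.56875, 0.8963, 0)  len=0.6725
  (v1,v3,v2) [-+-] → (1.56875, 0.8963, 0)–(0.8963, 0.8963, 0.745243)  len=1.0038
  (v3,v0,v4) [+-+] → (0.8963, 0.8963, 0)–(0, 0.8963, 0)  len=0.8963
  (v3,v4,v2) [++-] → (0, 0.8963, 1.15668)–(0.8963, 0.8963, 0.745243)  len=0.9862
  (v4,v0,v5) [+-+] → (0, 0.8963, 0)–(-0.8963, 0.8963, 0)  len=0.8963
  (v4,v5,v2) [++-] → (-0.8963, 0.8963, 0.745243)–(0, 0.8963, 1.15668)  len=0.9862
  (v5,v0,v6) [+--] → (-0.8963, 0.8963, 0)–(-1.56875, 0.8963, 0)  len=0.6725
  (v5,v6,v2) [+--] → (-1.56875, 0.8963, 0)–(-0.8963, 0.8963, 0.745243)  len=1.0038

Chained into 1 loop(s):
  loop 1: 8 segments, perimeter = 7.1175
Total perimeter = 7.118

loops=1 perimeter=7.118


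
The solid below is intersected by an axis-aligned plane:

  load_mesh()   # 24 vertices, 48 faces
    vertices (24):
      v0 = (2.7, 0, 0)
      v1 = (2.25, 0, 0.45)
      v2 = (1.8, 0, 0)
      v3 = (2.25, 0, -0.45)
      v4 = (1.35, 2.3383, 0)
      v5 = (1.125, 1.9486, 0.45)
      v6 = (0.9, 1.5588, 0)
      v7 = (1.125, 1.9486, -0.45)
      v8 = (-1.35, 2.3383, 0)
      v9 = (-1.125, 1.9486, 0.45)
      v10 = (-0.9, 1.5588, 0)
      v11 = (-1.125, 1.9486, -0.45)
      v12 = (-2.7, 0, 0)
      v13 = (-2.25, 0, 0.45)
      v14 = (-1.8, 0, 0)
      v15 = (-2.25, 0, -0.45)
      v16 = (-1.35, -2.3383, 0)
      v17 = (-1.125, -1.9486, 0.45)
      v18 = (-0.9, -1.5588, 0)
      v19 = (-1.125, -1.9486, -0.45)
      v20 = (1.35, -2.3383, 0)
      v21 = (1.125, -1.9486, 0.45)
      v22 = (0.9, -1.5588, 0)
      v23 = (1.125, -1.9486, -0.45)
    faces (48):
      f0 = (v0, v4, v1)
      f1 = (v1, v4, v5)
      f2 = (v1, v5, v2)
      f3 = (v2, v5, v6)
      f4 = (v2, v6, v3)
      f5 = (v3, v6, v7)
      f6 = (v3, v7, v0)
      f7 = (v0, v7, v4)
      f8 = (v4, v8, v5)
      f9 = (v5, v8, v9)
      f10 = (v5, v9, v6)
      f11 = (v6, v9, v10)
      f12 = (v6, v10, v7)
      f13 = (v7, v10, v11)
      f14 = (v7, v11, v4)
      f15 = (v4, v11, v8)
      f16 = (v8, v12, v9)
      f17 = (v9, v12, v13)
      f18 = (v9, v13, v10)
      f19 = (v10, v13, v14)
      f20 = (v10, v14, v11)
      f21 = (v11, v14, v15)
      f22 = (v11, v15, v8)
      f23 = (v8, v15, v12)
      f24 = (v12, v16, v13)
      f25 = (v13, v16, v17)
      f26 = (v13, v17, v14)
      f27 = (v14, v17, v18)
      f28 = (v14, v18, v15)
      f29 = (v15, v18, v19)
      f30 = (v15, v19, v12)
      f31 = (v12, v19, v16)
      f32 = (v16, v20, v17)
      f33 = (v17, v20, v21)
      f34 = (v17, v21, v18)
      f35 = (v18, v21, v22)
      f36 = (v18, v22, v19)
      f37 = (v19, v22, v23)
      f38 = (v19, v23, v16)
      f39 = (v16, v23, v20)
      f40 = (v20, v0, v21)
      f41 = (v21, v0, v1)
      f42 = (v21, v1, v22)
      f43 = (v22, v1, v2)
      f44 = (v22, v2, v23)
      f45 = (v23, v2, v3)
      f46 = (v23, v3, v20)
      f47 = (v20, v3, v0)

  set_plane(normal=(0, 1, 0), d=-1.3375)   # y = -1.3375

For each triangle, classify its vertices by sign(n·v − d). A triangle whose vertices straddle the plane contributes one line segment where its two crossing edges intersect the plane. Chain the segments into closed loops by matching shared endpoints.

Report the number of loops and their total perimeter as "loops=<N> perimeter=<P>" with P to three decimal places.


loops=2 perimeter=5.091

Straddling triangles (16 of 48):
  (v12,v16,v13) [+-+] → (-1.9278, -1.3375, 0)–(-1.7352, -1.3375, 0.192601)  len=0.2724
  (v13,v16,v17) [+--] → (-1.7352, -1.3375, 0.192601)–(-1.47781, -1.3375, 0.45)  len=0.3640
  (v13,v17,v14) [+-+] → (-1.47781, -1.3375, 0.45)–(-1.33669, -1.3375, 0.308876)  len=0.1996
  (v14,v17,v18) [+--] → (-1.33669, -1.3375, 0.308876)–(-1.02777, -1.3375, 0)  len=0.4368
  (v14,v18,v15) [+-+] → (-1.02777, -1.3375, 0)–(-1.09166, -1.3375, -0.0638857)  len=0.0903
  (v15,v18,v19) [+--] → (-1.09166, -1.3375, -0.0638857)–(-1.47781, -1.3375, -0.45)  len=0.5461
  (v15,v19,v12) [+-+] → (-1.47781, -1.3375, -0.45)–(-1.61894, -1.3375, -0.308876)  len=0.1996
  (v12,v19,v16) [+--] → (-1.61894, -1.3375, -0.308876)–(-1.9278, -1.3375, 0)  len=0.4368
  (v20,v0,v21) [-+-] → (1.9278, -1.3375, 0)–(1.61894, -1.3375, 0.308876)  len=0.4368
  (v21,v0,v1) [-++] → (1.61894, -1.3375, 0.308876)–(1.47781, -1.3375, 0.45)  len=0.1996
  (v21,v1,v22) [-+-] → (1.47781, -1.3375, 0.45)–(1.09166, -1.3375, 0.0638857)  len=0.5461
  (v22,v1,v2) [-++] → (1.09166, -1.3375, 0.0638857)–(1.02777, -1.3375, 0)  len=0.0903
  (v22,v2,v23) [-+-] → (1.02777, -1.3375, 0)–(1.33669, -1.3375, -0.308876)  len=0.4368
  (v23,v2,v3) [-++] → (1.33669, -1.3375, -0.308876)–(1.47781, -1.3375, -0.45)  len=0.1996
  (v23,v3,v20) [-+-] → (1.47781, -1.3375, -0.45)–(1.7352, -1.3375, -0.192601)  len=0.3640
  (v20,v3,v0) [-++] → (1.7352, -1.3375, -0.192601)–(1.9278, -1.3375, 0)  len=0.2724

Chained into 2 loop(s):
  loop 1: 8 segments, perimeter = 2.5456
  loop 2: 8 segments, perimeter = 2.5456
Total perimeter = 5.091
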